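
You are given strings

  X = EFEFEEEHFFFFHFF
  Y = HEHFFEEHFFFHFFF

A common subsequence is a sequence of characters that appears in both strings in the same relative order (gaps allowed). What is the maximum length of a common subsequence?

Taking E at X[1]=Y[2] → F at X[2]=Y[4] → F at X[4]=Y[5] → E at X[6]=Y[6] → E at X[7]=Y[7] → H at X[8]=Y[8] → F at X[9]=Y[9] → F at X[10]=Y[10] → F at X[11]=Y[11] → F at X[12]=Y[13] → F at X[14]=Y[14] → F at X[15]=Y[15] gives a common subsequence of length 12. dp[15][15] = 12 confirms this is the maximum.

12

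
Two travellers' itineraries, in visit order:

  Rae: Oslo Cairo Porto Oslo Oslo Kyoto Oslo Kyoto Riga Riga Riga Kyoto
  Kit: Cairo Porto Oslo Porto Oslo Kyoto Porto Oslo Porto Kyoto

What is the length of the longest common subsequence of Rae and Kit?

Match Cairo [2,1], Porto [3,2], Oslo [4,3], Oslo [5,5], Kyoto [6,6], Oslo [7,8], Kyoto [12,10] — 7 stops in the same relative order in both. Since dp[12][10] = 7, nothing longer is possible.

7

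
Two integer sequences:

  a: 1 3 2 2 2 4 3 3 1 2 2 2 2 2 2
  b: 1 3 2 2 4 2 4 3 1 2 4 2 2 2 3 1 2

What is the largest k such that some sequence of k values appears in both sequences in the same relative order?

Taking 1 [1,1]; then 3 [2,2]; then 2 [3,3]; then 2 [4,4]; then 2 [5,6]; then 4 [6,7]; then 3 [8,8]; then 1 [9,9]; then 2 [10,10]; then 2 [11,12]; then 2 [12,13]; then 2 [13,14]; then 2 [15,17] gives a common subsequence of length 13. The LCS DP gives dp[15][17] = 13, so this is optimal.

13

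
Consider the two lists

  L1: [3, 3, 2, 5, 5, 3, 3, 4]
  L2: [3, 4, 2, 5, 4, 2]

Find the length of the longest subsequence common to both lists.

Let dp[i][j] be the LCS length of the first i values of L1 and the first j values of L2. dp[i][j] = dp[i-1][j-1]+1 when the i-th and j-th values match, else max(dp[i-1][j], dp[i][j-1]).
    ·  3  4  2  5  4  2
 ·  0  0  0  0  0  0  0
 3  0  1  1  1  1  1  1
 3  0  1  1  1  1  1  1
 2  0  1  1  2  2  2  2
 5  0  1  1  2  3  3  3
 5  0  1  1  2  3  3  3
 3  0  1  1  2  3  3  3
 3  0  1  1  2  3  3  3
 4  0  1  2  2  3  4  4
dp[8][6] = 4. One LCS (by backtracking along matches): 3, 2, 5, 4.

4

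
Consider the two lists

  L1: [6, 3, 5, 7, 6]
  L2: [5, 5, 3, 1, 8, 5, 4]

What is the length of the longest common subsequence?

Taking 3 (L1 #2, L2 #3), 5 (L1 #3, L2 #6) gives a common subsequence of length 2. The LCS DP gives dp[5][7] = 2, so this is optimal.

2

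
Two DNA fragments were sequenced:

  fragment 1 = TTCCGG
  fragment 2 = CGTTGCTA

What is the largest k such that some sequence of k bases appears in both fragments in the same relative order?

Pick T at fragment 1[1]=fragment 2[3] → T at fragment 1[2]=fragment 2[4] → C at fragment 1[3]=fragment 2[6]; all 3 bases appear in both, in order. dp[6][8] = 3 confirms this is the maximum.

3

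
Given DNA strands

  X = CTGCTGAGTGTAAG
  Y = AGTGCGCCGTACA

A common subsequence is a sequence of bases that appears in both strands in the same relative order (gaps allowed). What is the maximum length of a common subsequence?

8

Pick T (X #2, Y #3), G (X #3, Y #4), C (X #4, Y #5), G (X #6, Y #6), G (X #10, Y #9), T (X #11, Y #10), A (X #12, Y #11), A (X #13, Y #13); all 8 bases appear in both, in order. The LCS DP gives dp[14][13] = 8, so this is optimal.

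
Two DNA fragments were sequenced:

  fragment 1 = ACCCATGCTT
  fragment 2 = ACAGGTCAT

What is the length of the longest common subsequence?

6

Match A at fragment 1[1]=fragment 2[1]; then C at fragment 1[4]=fragment 2[2]; then A at fragment 1[5]=fragment 2[3]; then T at fragment 1[6]=fragment 2[6]; then C at fragment 1[8]=fragment 2[7]; then T at fragment 1[10]=fragment 2[9] — 6 bases in the same relative order in both. dp[10][9] = 6 confirms this is the maximum.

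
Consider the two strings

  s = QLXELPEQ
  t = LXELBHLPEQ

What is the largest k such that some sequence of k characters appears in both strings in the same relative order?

7

One common subsequence of length 7: L at s[2]=t[1], X at s[3]=t[2], E at s[4]=t[3], L at s[5]=t[7], P at s[6]=t[8], E at s[7]=t[9], Q at s[8]=t[10]. Since dp[8][10] = 7, nothing longer is possible.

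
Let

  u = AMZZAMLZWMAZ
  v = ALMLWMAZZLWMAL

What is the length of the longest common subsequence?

8

Match A [1,1]; then M [2,6]; then Z [3,8]; then Z [4,9]; then L [7,10]; then W [9,11]; then M [10,12]; then A [11,13] — 8 characters in the same relative order in both. Since dp[12][14] = 8, nothing longer is possible.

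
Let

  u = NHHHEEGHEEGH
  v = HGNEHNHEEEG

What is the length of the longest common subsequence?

One common subsequence of length 7: N [1,3]; then H [2,5]; then H [4,7]; then E [6,8]; then E [9,9]; then E [10,10]; then G [11,11], and the DP table's final entry dp[12][11] is also 7, so no common subsequence is longer.

7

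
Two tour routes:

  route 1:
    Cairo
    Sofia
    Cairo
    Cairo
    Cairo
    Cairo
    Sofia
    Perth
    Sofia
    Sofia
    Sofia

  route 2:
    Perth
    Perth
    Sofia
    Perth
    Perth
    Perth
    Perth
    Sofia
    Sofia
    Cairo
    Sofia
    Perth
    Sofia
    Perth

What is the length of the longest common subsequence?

5

Pick Sofia at route 1[2]=route 2[9], Cairo at route 1[6]=route 2[10], Sofia at route 1[7]=route 2[11], Perth at route 1[8]=route 2[12], Sofia at route 1[9]=route 2[13]; all 5 stops appear in both, in order, and the DP table's final entry dp[11][14] is also 5, so no common subsequence is longer.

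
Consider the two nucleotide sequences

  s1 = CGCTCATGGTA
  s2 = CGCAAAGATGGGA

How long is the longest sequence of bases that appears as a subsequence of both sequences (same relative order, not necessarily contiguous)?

Let dp[i][j] be the LCS length of the first i bases of s1 and the first j bases of s2. dp[i][j] = dp[i-1][j-1]+1 when the i-th and j-th bases match, else max(dp[i-1][j], dp[i][j-1]).
    ·  C  G  C  A  A  A  G  A  T  G  G  G  A
 ·  0  0  0  0  0  0  0  0  0  0  0  0  0  0
 C  0  1  1  1  1  1  1  1  1  1  1  1  1  1
 G  0  1  2  2  2  2  2  2  2  2  2  2  2  2
 C  0  1  2  3  3  3  3  3  3  3  3  3  3  3
 T  0  1  2  3  3  3  3  3  3  4  4  4  4  4
 C  0  1  2  3  3  3  3  3  3  4  4  4  4  4
 A  0  1  2  3  4  4  4  4  4  4  4  4  4  5
 T  0  1  2  3  4  4  4  4  4  5  5  5  5  5
 G  0  1  2  3  4  4  4  5  5  5  6  6  6  6
 G  0  1  2  3  4  4  4  5  5  5  6  7  7  7
 T  0  1  2  3  4  4  4  5  5  6  6  7  7  7
 A  0  1  2  3  4  5  5  5  6  6  6  7  7  8
dp[11][13] = 8. One LCS (by backtracking along matches): CGCATGGA.

8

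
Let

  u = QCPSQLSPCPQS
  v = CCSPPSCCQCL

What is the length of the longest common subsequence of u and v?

5

Let dp[i][j] be the LCS length of the first i characters of u and the first j characters of v. dp[i][j] = dp[i-1][j-1]+1 when the i-th and j-th characters match, else max(dp[i-1][j], dp[i][j-1]).
    ·  C  C  S  P  P  S  C  C  Q  C  L
 ·  0  0  0  0  0  0  0  0  0  0  0  0
 Q  0  0  0  0  0  0  0  0  0  1  1  1
 C  0  1  1  1  1  1  1  1  1  1  2  2
 P  0  1  1  1  2  2  2  2  2  2  2  2
 S  0  1  1  2  2  2  3  3  3  3  3  3
 Q  0  1  1  2  2  2  3  3  3  4  4  4
 L  0  1  1  2  2  2  3  3  3  4  4  5
 S  0  1  1  2  2  2  3  3  3  4  4  5
 P  0  1  1  2  3  3  3  3  3  4  4  5
 C  0  1  2  2  3  3  3  4  4  4  5  5
 P  0  1  2  2  3  4  4  4  4  4  5  5
 Q  0  1  2  2  3  4  4  4  4  5  5  5
 S  0  1  2  3  3  4  5  5  5  5  5  5
dp[12][11] = 5. One LCS (by backtracking along matches): CPSQL.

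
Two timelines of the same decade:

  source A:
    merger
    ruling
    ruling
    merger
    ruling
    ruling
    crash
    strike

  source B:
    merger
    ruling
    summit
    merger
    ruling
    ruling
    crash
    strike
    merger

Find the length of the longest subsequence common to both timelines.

Match merger [1,1] → ruling [2,2] → merger [4,4] → ruling [5,5] → ruling [6,6] → crash [7,7] → strike [8,8] — 7 events in the same relative order in both. Since dp[8][9] = 7, nothing longer is possible.

7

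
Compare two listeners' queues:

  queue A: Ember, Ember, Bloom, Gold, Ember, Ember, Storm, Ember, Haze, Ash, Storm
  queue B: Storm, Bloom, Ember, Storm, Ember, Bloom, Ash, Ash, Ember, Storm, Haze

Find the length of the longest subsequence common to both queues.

Taking Ember [1,3]; then Ember [2,5]; then Bloom [3,6]; then Ember [6,9]; then Storm [7,10]; then Haze [9,11] gives a common subsequence of length 6. Since dp[11][11] = 6, nothing longer is possible.

6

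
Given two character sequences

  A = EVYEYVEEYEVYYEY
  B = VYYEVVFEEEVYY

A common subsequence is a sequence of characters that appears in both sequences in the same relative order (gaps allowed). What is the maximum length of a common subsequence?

Match V at A[2]=B[1] → Y at A[3]=B[3] → E at A[4]=B[4] → V at A[6]=B[6] → E at A[7]=B[8] → E at A[8]=B[9] → E at A[10]=B[10] → V at A[11]=B[11] → Y at A[13]=B[12] → Y at A[15]=B[13] — 10 characters in the same relative order in both, and the DP table's final entry dp[15][13] is also 10, so no common subsequence is longer.

10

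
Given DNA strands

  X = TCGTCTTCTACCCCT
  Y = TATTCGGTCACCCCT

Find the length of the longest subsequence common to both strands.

Pick T (X #1, Y #4) → C (X #2, Y #5) → G (X #3, Y #7) → T (X #7, Y #8) → C (X #8, Y #9) → A (X #10, Y #10) → C (X #11, Y #11) → C (X #12, Y #12) → C (X #13, Y #13) → C (X #14, Y #14) → T (X #15, Y #15); all 11 bases appear in both, in order. dp[15][15] = 11 confirms this is the maximum.

11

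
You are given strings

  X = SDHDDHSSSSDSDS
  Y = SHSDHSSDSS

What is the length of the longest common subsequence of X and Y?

9

Let dp[i][j] be the LCS length of the first i characters of X and the first j characters of Y. dp[i][j] = dp[i-1][j-1]+1 when the i-th and j-th characters match, else max(dp[i-1][j], dp[i][j-1]).
    ·  S  H  S  D  H  S  S  D  S  S
 ·  0  0  0  0  0  0  0  0  0  0  0
 S  0  1  1  1  1  1  1  1  1  1  1
 D  0  1  1  1  2  2  2  2  2  2  2
 H  0  1  2  2  2  3  3  3  3  3  3
 D  0  1  2  2  3  3  3  3  4  4  4
 D  0  1  2  2  3  3  3  3  4  4  4
 H  0  1  2  2  3  4  4  4  4  4  4
 S  0  1  2  3  3  4  5  5  5  5  5
 S  0  1  2  3  3  4  5  6  6  6  6
 S  0  1  2  3  3  4  5  6  6  7  7
 S  0  1  2  3  3  4  5  6  6  7  8
 D  0  1  2  3  4  4  5  6  7  7  8
 S  0  1  2  3  4  4  5  6  7  8  8
 D  0  1  2  3  4  4  5  6  7  8  8
 S  0  1  2  3  4  4  5  6  7  8  9
dp[14][10] = 9. One LCS (by backtracking along matches): SHDHSSDSS.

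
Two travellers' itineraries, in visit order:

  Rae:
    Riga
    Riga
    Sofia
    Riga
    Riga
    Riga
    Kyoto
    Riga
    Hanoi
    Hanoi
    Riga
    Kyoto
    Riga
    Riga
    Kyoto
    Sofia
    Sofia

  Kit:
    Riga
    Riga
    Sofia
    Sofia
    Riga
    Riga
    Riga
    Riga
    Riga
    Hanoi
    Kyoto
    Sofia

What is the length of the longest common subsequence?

Match Riga (Rae #1, Kit #1) → Riga (Rae #2, Kit #2) → Sofia (Rae #3, Kit #4) → Riga (Rae #4, Kit #6) → Riga (Rae #5, Kit #7) → Riga (Rae #6, Kit #8) → Riga (Rae #8, Kit #9) → Hanoi (Rae #10, Kit #10) → Kyoto (Rae #15, Kit #11) → Sofia (Rae #17, Kit #12) — 10 stops in the same relative order in both. dp[17][12] = 10 confirms this is the maximum.

10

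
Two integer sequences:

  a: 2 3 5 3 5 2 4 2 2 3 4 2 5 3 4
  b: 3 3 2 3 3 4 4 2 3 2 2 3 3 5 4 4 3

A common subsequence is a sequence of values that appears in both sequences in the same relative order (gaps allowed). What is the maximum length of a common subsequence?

One common subsequence of length 9: 2 (a #1, b #3); then 3 (a #2, b #4); then 3 (a #4, b #5); then 2 (a #6, b #8); then 2 (a #8, b #10); then 2 (a #9, b #11); then 3 (a #10, b #13); then 4 (a #11, b #16); then 3 (a #14, b #17). dp[15][17] = 9 confirms this is the maximum.

9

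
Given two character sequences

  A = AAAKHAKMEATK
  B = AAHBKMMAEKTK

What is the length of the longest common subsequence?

8

Let dp[i][j] be the LCS length of the first i characters of A and the first j characters of B. dp[i][j] = dp[i-1][j-1]+1 when the i-th and j-th characters match, else max(dp[i-1][j], dp[i][j-1]).
    ·  A  A  H  B  K  M  M  A  E  K  T  K
 ·  0  0  0  0  0  0  0  0  0  0  0  0  0
 A  0  1  1  1  1  1  1  1  1  1  1  1  1
 A  0  1  2  2  2  2  2  2  2  2  2  2  2
 A  0  1  2  2  2  2  2  2  3  3  3  3  3
 K  0  1  2  2  2  3  3  3  3  3  4  4  4
 H  0  1  2  3  3  3  3  3  3  3  4  4  4
 A  0  1  2  3  3  3  3  3  4  4  4  4  4
 K  0  1  2  3  3  4  4  4  4  4  5  5  5
 M  0  1  2  3  3  4  5  5  5  5  5  5  5
 E  0  1  2  3  3  4  5  5  5  6  6  6  6
 A  0  1  2  3  3  4  5  5  6  6  6  6  6
 T  0  1  2  3  3  4  5  5  6  6  6  7  7
 K  0  1  2  3  3  4  5  5  6  6  7  7  8
dp[12][12] = 8. One LCS (by backtracking along matches): AAHKMETK.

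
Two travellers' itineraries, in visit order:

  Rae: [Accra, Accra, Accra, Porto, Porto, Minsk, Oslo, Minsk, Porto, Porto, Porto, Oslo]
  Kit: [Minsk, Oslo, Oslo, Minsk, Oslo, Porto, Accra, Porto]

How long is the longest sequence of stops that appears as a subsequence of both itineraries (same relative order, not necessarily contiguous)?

Pick Minsk (Rae #6, Kit #1); then Oslo (Rae #7, Kit #3); then Minsk (Rae #8, Kit #4); then Porto (Rae #9, Kit #6); then Porto (Rae #11, Kit #8); all 5 stops appear in both, in order, and the DP table's final entry dp[12][8] is also 5, so no common subsequence is longer.

5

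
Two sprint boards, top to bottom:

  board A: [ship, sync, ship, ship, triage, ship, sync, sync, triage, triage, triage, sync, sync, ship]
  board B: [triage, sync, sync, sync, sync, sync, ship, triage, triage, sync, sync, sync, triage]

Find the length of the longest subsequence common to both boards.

One common subsequence of length 7: sync at board A[2]=board B[4], sync at board A[7]=board B[5], sync at board A[8]=board B[6], triage at board A[9]=board B[8], triage at board A[10]=board B[9], sync at board A[12]=board B[11], sync at board A[13]=board B[12]. dp[14][13] = 7 confirms this is the maximum.

7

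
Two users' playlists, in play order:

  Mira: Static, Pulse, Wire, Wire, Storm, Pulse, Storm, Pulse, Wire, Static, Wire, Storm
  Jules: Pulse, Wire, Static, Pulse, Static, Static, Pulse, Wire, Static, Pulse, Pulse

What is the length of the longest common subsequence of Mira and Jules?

6

Match Pulse at Mira[2]=Jules[1] → Wire at Mira[3]=Jules[2] → Pulse at Mira[6]=Jules[4] → Pulse at Mira[8]=Jules[7] → Wire at Mira[9]=Jules[8] → Static at Mira[10]=Jules[9] — 6 songs in the same relative order in both. dp[12][11] = 6 confirms this is the maximum.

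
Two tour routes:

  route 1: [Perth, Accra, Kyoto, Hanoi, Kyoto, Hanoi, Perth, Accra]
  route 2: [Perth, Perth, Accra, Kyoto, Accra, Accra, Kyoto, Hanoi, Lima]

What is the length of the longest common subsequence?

5

Pick Perth (route 1 #1, route 2 #2) → Accra (route 1 #2, route 2 #3) → Kyoto (route 1 #3, route 2 #4) → Kyoto (route 1 #5, route 2 #7) → Hanoi (route 1 #6, route 2 #8); all 5 stops appear in both, in order. dp[8][9] = 5 confirms this is the maximum.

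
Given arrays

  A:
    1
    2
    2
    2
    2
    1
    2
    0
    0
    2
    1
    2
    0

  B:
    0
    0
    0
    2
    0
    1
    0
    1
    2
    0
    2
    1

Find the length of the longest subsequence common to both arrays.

Pick 1 [1,6] → 1 [6,8] → 2 [7,9] → 0 [9,10] → 2 [10,11] → 1 [11,12]; all 6 values appear in both, in order. dp[13][12] = 6 confirms this is the maximum.

6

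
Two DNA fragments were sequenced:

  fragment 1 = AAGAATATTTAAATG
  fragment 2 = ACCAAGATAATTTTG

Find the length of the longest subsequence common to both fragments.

11

One common subsequence of length 11: A (fragment 1 #1, fragment 2 #4) → A (fragment 1 #2, fragment 2 #5) → G (fragment 1 #3, fragment 2 #6) → A (fragment 1 #4, fragment 2 #7) → A (fragment 1 #5, fragment 2 #9) → A (fragment 1 #7, fragment 2 #10) → T (fragment 1 #8, fragment 2 #11) → T (fragment 1 #9, fragment 2 #12) → T (fragment 1 #10, fragment 2 #13) → T (fragment 1 #14, fragment 2 #14) → G (fragment 1 #15, fragment 2 #15). The LCS DP gives dp[15][15] = 11, so this is optimal.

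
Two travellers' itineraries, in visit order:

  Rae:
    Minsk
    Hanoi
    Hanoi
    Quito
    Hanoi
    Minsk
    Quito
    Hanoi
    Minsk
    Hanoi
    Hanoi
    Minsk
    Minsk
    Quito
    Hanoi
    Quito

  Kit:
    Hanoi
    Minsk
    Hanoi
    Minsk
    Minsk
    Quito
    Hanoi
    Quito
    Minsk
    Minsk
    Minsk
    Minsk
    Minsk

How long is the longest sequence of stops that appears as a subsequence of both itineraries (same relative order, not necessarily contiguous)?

Taking Minsk at Rae[1]=Kit[2], then Hanoi at Rae[2]=Kit[3], then Hanoi at Rae[3]=Kit[7], then Quito at Rae[4]=Kit[8], then Minsk at Rae[6]=Kit[10], then Minsk at Rae[9]=Kit[11], then Minsk at Rae[12]=Kit[12], then Minsk at Rae[13]=Kit[13] gives a common subsequence of length 8, and the DP table's final entry dp[16][13] is also 8, so no common subsequence is longer.

8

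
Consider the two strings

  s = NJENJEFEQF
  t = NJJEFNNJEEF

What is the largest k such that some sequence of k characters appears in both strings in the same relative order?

8

Let dp[i][j] be the LCS length of the first i characters of s and the first j characters of t. dp[i][j] = dp[i-1][j-1]+1 when the i-th and j-th characters match, else max(dp[i-1][j], dp[i][j-1]).
    ·  N  J  J  E  F  N  N  J  E  E  F
 ·  0  0  0  0  0  0  0  0  0  0  0  0
 N  0  1  1  1  1  1  1  1  1  1  1  1
 J  0  1  2  2  2  2  2  2  2  2  2  2
 E  0  1  2  2  3  3  3  3  3  3  3  3
 N  0  1  2  2  3  3  4  4  4  4  4  4
 J  0  1  2  3  3  3  4  4  5  5  5  5
 E  0  1  2  3  4  4  4  4  5  6  6  6
 F  0  1  2  3  4  5  5  5  5  6  6  7
 E  0  1  2  3  4  5  5  5  5  6  7  7
 Q  0  1  2  3  4  5  5  5  5  6  7  7
 F  0  1  2  3  4  5  5  5  5  6  7  8
dp[10][11] = 8. One LCS (by backtracking along matches): NJENJEEF.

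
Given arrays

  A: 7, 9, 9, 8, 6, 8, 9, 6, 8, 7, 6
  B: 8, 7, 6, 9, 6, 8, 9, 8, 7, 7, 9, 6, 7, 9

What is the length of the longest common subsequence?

Match 7 at A[1]=B[2] → 9 at A[3]=B[4] → 6 at A[5]=B[5] → 8 at A[6]=B[6] → 9 at A[7]=B[7] → 8 at A[9]=B[8] → 7 at A[10]=B[10] → 6 at A[11]=B[12] — 8 values in the same relative order in both. dp[11][14] = 8 confirms this is the maximum.

8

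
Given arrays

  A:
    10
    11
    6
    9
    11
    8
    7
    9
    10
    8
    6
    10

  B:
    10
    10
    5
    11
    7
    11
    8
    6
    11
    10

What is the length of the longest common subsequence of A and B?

6

One common subsequence of length 6: 10 at A[1]=B[2]; then 11 at A[2]=B[4]; then 11 at A[5]=B[6]; then 8 at A[10]=B[7]; then 6 at A[11]=B[8]; then 10 at A[12]=B[10]. Since dp[12][10] = 6, nothing longer is possible.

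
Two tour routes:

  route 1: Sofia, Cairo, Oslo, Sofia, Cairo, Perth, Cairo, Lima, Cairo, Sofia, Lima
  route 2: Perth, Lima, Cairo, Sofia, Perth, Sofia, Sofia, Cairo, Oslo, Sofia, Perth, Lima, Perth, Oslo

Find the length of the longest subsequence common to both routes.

One common subsequence of length 6: Sofia [1,7], then Cairo [2,8], then Oslo [3,9], then Sofia [4,10], then Perth [6,11], then Lima [8,12], and the DP table's final entry dp[11][14] is also 6, so no common subsequence is longer.

6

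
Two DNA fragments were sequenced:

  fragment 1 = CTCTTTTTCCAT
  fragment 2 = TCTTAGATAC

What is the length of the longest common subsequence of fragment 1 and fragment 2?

6

Taking T at fragment 1[2]=fragment 2[1], C at fragment 1[3]=fragment 2[2], T at fragment 1[4]=fragment 2[3], T at fragment 1[5]=fragment 2[4], T at fragment 1[6]=fragment 2[8], C at fragment 1[10]=fragment 2[10] gives a common subsequence of length 6. Since dp[12][10] = 6, nothing longer is possible.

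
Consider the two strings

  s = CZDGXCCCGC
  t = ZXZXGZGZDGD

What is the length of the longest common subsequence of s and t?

3

Let dp[i][j] be the LCS length of the first i characters of s and the first j characters of t. dp[i][j] = dp[i-1][j-1]+1 when the i-th and j-th characters match, else max(dp[i-1][j], dp[i][j-1]).
    ·  Z  X  Z  X  G  Z  G  Z  D  G  D
 ·  0  0  0  0  0  0  0  0  0  0  0  0
 C  0  0  0  0  0  0  0  0  0  0  0  0
 Z  0  1  1  1  1  1  1  1  1  1  1  1
 D  0  1  1  1  1  1  1  1  1  2  2  2
 G  0  1  1  1  1  2  2  2  2  2  3  3
 X  0  1  2  2  2  2  2  2  2  2  3  3
 C  0  1  2  2  2  2  2  2  2  2  3  3
 C  0  1  2  2  2  2  2  2  2  2  3  3
 C  0  1  2  2  2  2  2  2  2  2  3  3
 G  0  1  2  2  2  3  3  3  3  3  3  3
 C  0  1  2  2  2  3  3  3  3  3  3  3
dp[10][11] = 3. One LCS (by backtracking along matches): ZDG.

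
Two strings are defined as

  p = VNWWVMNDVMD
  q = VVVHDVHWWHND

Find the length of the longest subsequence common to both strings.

One common subsequence of length 5: V [1,6] → W [3,8] → W [4,9] → N [7,11] → D [11,12]. The LCS DP gives dp[11][12] = 5, so this is optimal.

5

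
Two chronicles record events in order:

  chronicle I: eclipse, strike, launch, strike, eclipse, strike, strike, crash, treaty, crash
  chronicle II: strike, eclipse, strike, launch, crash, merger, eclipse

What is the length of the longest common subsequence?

Pick eclipse at chronicle I[1]=chronicle II[2]; then strike at chronicle I[2]=chronicle II[3]; then launch at chronicle I[3]=chronicle II[4]; then eclipse at chronicle I[5]=chronicle II[7]; all 4 events appear in both, in order. dp[10][7] = 4 confirms this is the maximum.

4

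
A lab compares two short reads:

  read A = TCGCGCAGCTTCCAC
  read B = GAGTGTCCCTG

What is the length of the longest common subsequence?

8

One common subsequence of length 8: G [5,1]; then A [7,2]; then G [8,3]; then T [10,4]; then T [11,6]; then C [12,7]; then C [13,8]; then C [15,9]. dp[15][11] = 8 confirms this is the maximum.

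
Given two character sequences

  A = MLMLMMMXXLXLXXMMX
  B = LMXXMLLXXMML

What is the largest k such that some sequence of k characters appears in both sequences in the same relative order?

One common subsequence of length 10: L at A[4]=B[1], M at A[7]=B[2], X at A[8]=B[3], X at A[9]=B[4], L at A[10]=B[6], L at A[12]=B[7], X at A[13]=B[8], X at A[14]=B[9], M at A[15]=B[10], M at A[16]=B[11]. The LCS DP gives dp[17][12] = 10, so this is optimal.

10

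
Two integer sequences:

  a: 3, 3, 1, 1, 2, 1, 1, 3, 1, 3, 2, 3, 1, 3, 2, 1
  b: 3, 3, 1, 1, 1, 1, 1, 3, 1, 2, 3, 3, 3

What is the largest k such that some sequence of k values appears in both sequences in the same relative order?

Pick 3 (a #1, b #1) → 3 (a #2, b #2) → 1 (a #3, b #4) → 1 (a #4, b #5) → 1 (a #6, b #6) → 1 (a #7, b #7) → 3 (a #8, b #8) → 1 (a #9, b #9) → 3 (a #10, b #11) → 3 (a #12, b #12) → 3 (a #14, b #13); all 11 values appear in both, in order. dp[16][13] = 11 confirms this is the maximum.

11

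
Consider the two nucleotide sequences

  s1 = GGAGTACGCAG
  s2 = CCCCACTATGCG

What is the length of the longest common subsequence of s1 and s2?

6

One common subsequence of length 6: A at s1[3]=s2[5], T at s1[5]=s2[7], A at s1[6]=s2[8], G at s1[8]=s2[10], C at s1[9]=s2[11], G at s1[11]=s2[12]. Since dp[11][12] = 6, nothing longer is possible.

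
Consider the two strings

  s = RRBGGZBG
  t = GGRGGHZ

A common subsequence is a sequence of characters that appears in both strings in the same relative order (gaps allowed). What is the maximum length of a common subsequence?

Match R (s #2, t #3), then G (s #4, t #4), then G (s #5, t #5), then Z (s #6, t #7) — 4 characters in the same relative order in both. dp[8][7] = 4 confirms this is the maximum.

4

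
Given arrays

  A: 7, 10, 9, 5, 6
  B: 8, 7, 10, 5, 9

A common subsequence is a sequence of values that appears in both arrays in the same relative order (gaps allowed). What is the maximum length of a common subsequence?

3

Pick 7 at A[1]=B[2], 10 at A[2]=B[3], 9 at A[3]=B[5]; all 3 values appear in both, in order, and the DP table's final entry dp[5][5] is also 3, so no common subsequence is longer.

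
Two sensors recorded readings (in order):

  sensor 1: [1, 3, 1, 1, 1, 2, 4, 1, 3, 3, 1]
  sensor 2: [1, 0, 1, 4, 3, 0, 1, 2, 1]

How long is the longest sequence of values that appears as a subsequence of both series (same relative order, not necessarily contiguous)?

5

Let dp[i][j] be the LCS length of the first i values of sensor 1 and the first j values of sensor 2. dp[i][j] = dp[i-1][j-1]+1 when the i-th and j-th values match, else max(dp[i-1][j], dp[i][j-1]).
    ·  1  0  1  4  3  0  1  2  1
 ·  0  0  0  0  0  0  0  0  0  0
 1  0  1  1  1  1  1  1  1  1  1
 3  0  1  1  1  1  2  2  2  2  2
 1  0  1  1  2  2  2  2  3  3  3
 1  0  1  1  2  2  2  2  3  3  4
 1  0  1  1  2  2  2  2  3  3  4
 2  0  1  1  2  2  2  2  3  4  4
 4  0  1  1  2  3  3  3  3  4  4
 1  0  1  1  2  3  3  3  4  4  5
 3  0  1  1  2  3  4  4  4  4  5
 3  0  1  1  2  3  4  4  4  4  5
 1  0  1  1  2  3  4  4  5  5  5
dp[11][9] = 5. One LCS (by backtracking along matches): 1, 3, 1, 2, 1.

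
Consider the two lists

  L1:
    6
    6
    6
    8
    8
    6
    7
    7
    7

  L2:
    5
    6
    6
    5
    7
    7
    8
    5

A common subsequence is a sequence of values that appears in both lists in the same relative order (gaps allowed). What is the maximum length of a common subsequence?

Let dp[i][j] be the LCS length of the first i values of L1 and the first j values of L2. dp[i][j] = dp[i-1][j-1]+1 when the i-th and j-th values match, else max(dp[i-1][j], dp[i][j-1]).
    ·  5  6  6  5  7  7  8  5
 ·  0  0  0  0  0  0  0  0  0
 6  0  0  1  1  1  1  1  1  1
 6  0  0  1  2  2  2  2  2  2
 6  0  0  1  2  2  2  2  2  2
 8  0  0  1  2  2  2  2  3  3
 8  0  0  1  2  2  2  2  3  3
 6  0  0  1  2  2  2  2  3  3
 7  0  0  1  2  2  3  3  3  3
 7  0  0  1  2  2  3  4  4  4
 7  0  0  1  2  2  3  4  4  4
dp[9][8] = 4. One LCS (by backtracking along matches): 6, 6, 7, 7.

4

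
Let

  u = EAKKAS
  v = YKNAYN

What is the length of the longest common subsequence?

Let dp[i][j] be the LCS length of the first i characters of u and the first j characters of v. dp[i][j] = dp[i-1][j-1]+1 when the i-th and j-th characters match, else max(dp[i-1][j], dp[i][j-1]).
    ·  Y  K  N  A  Y  N
 ·  0  0  0  0  0  0  0
 E  0  0  0  0  0  0  0
 A  0  0  0  0  1  1  1
 K  0  0  1  1  1  1  1
 K  0  0  1  1  1  1  1
 A  0  0  1  1  2  2  2
 S  0  0  1  1  2  2  2
dp[6][6] = 2. One LCS (by backtracking along matches): KA.

2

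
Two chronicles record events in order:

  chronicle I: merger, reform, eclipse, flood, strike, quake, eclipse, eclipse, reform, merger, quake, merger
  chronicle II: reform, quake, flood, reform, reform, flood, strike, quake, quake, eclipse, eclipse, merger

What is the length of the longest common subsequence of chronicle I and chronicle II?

7

Match reform at chronicle I[2]=chronicle II[5] → flood at chronicle I[4]=chronicle II[6] → strike at chronicle I[5]=chronicle II[7] → quake at chronicle I[6]=chronicle II[9] → eclipse at chronicle I[7]=chronicle II[10] → eclipse at chronicle I[8]=chronicle II[11] → merger at chronicle I[12]=chronicle II[12] — 7 events in the same relative order in both. Since dp[12][12] = 7, nothing longer is possible.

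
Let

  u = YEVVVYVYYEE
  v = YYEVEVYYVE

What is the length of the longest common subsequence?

7

Taking Y [1,2], E [2,3], V [3,4], V [4,6], Y [6,8], V [7,9], E [11,10] gives a common subsequence of length 7, and the DP table's final entry dp[11][10] is also 7, so no common subsequence is longer.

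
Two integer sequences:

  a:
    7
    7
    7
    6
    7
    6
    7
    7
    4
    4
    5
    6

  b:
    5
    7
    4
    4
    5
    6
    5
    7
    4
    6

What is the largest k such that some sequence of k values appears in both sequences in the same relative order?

Let dp[i][j] be the LCS length of the first i values of a and the first j values of b. dp[i][j] = dp[i-1][j-1]+1 when the i-th and j-th values match, else max(dp[i-1][j], dp[i][j-1]).
    ·  5  7  4  4  5  6  5  7  4  6
 ·  0  0  0  0  0  0  0  0  0  0  0
 7  0  0  1  1  1  1  1  1  1  1  1
 7  0  0  1  1  1  1  1  1  2  2  2
 7  0  0  1  1  1  1  1  1  2  2  2
 6  0  0  1  1  1  1  2  2  2  2  3
 7  0  0  1  1  1  1  2  2  3  3  3
 6  0  0  1  1  1  1  2  2  3  3  4
 7  0  0  1  1  1  1  2  2  3  3  4
 7  0  0  1  1  1  1  2  2  3  3  4
 4  0  0  1  2  2  2  2  2  3  4  4
 4  0  0  1  2  3  3  3  3  3  4  4
 5  0  1  1  2  3  4  4  4  4  4  4
 6  0  1  1  2  3  4  5  5  5  5  5
dp[12][10] = 5. One LCS (by backtracking along matches): 7, 6, 7, 4, 6.

5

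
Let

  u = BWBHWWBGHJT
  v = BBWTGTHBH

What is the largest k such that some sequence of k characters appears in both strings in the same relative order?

Pick B [1,2]; then W [2,3]; then H [4,7]; then B [7,8]; then H [9,9]; all 5 characters appear in both, in order. Since dp[11][9] = 5, nothing longer is possible.

5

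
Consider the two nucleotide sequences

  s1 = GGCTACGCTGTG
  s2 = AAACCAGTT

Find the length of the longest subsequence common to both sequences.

5

Match C (s1 #3, s2 #5); then A (s1 #5, s2 #6); then G (s1 #7, s2 #7); then T (s1 #9, s2 #8); then T (s1 #11, s2 #9) — 5 bases in the same relative order in both. Since dp[12][9] = 5, nothing longer is possible.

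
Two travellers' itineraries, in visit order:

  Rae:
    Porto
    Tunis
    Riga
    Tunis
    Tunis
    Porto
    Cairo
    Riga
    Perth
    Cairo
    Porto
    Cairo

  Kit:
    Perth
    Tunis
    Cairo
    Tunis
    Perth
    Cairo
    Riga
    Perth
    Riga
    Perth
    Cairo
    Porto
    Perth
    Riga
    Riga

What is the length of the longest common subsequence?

Match Tunis (Rae #2, Kit #2) → Tunis (Rae #4, Kit #4) → Cairo (Rae #7, Kit #6) → Riga (Rae #8, Kit #9) → Perth (Rae #9, Kit #10) → Cairo (Rae #10, Kit #11) → Porto (Rae #11, Kit #12) — 7 stops in the same relative order in both, and the DP table's final entry dp[12][15] is also 7, so no common subsequence is longer.

7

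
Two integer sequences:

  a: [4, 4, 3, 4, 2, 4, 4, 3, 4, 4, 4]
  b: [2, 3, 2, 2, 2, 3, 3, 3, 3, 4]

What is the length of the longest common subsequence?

One common subsequence of length 4: 3 at a[3]=b[2], then 2 at a[5]=b[5], then 3 at a[8]=b[9], then 4 at a[11]=b[10]. dp[11][10] = 4 confirms this is the maximum.

4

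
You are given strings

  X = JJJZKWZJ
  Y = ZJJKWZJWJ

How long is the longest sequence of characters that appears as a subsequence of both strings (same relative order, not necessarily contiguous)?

6

Let dp[i][j] be the LCS length of the first i characters of X and the first j characters of Y. dp[i][j] = dp[i-1][j-1]+1 when the i-th and j-th characters match, else max(dp[i-1][j], dp[i][j-1]).
    ·  Z  J  J  K  W  Z  J  W  J
 ·  0  0  0  0  0  0  0  0  0  0
 J  0  0  1  1  1  1  1  1  1  1
 J  0  0  1  2  2  2  2  2  2  2
 J  0  0  1  2  2  2  2  3  3  3
 Z  0  1  1  2  2  2  3  3  3  3
 K  0  1  1  2  3  3  3  3  3  3
 W  0  1  1  2  3  4  4  4  4  4
 Z  0  1  1  2  3  4  5  5  5  5
 J  0  1  2  2  3  4  5  6  6  6
dp[8][9] = 6. One LCS (by backtracking along matches): JJKWZJ.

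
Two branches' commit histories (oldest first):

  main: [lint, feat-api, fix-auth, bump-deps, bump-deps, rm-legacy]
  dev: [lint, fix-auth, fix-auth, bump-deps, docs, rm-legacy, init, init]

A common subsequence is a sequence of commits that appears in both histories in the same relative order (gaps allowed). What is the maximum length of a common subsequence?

4

Pick lint at main[1]=dev[1]; then fix-auth at main[3]=dev[3]; then bump-deps at main[4]=dev[4]; then rm-legacy at main[6]=dev[6]; all 4 commits appear in both, in order. The LCS DP gives dp[6][8] = 4, so this is optimal.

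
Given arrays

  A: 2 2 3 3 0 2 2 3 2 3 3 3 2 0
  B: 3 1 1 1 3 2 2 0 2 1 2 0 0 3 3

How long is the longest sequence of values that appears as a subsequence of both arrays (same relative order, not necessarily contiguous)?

7

Taking 2 [1,6], then 2 [2,7], then 0 [5,8], then 2 [6,9], then 2 [7,11], then 3 [11,14], then 3 [12,15] gives a common subsequence of length 7, and the DP table's final entry dp[14][15] is also 7, so no common subsequence is longer.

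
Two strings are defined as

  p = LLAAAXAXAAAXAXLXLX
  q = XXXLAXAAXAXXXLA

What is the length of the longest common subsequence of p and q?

Match L at p[2]=q[4]; then A at p[3]=q[5]; then A at p[4]=q[7]; then A at p[5]=q[8]; then X at p[6]=q[9]; then A at p[7]=q[10]; then X at p[8]=q[11]; then X at p[12]=q[12]; then X at p[14]=q[13]; then L at p[15]=q[14] — 10 characters in the same relative order in both. dp[18][15] = 10 confirms this is the maximum.

10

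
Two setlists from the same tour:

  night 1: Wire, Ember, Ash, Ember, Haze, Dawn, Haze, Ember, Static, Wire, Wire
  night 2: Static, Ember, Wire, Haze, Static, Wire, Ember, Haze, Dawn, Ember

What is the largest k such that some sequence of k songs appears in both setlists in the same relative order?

One common subsequence of length 5: Wire at night 1[1]=night 2[6] → Ember at night 1[4]=night 2[7] → Haze at night 1[5]=night 2[8] → Dawn at night 1[6]=night 2[9] → Ember at night 1[8]=night 2[10]. dp[11][10] = 5 confirms this is the maximum.

5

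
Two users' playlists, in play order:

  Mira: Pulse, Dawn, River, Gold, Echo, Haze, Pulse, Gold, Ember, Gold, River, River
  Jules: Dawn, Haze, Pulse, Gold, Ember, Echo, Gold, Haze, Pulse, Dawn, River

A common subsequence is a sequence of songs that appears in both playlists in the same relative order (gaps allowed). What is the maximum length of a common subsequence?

One common subsequence of length 7: Dawn [2,1] → Haze [6,2] → Pulse [7,3] → Gold [8,4] → Ember [9,5] → Gold [10,7] → River [12,11]. The LCS DP gives dp[12][11] = 7, so this is optimal.

7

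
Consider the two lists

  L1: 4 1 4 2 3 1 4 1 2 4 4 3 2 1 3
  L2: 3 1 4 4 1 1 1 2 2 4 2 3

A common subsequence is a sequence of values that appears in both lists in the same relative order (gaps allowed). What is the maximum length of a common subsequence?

8

Match 4 at L1[1]=L2[4], 1 at L1[2]=L2[5], 1 at L1[6]=L2[6], 1 at L1[8]=L2[7], 2 at L1[9]=L2[9], 4 at L1[11]=L2[10], 2 at L1[13]=L2[11], 3 at L1[15]=L2[12] — 8 values in the same relative order in both, and the DP table's final entry dp[15][12] is also 8, so no common subsequence is longer.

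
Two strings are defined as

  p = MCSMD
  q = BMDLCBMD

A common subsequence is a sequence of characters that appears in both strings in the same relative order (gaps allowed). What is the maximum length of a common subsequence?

4

Let dp[i][j] be the LCS length of the first i characters of p and the first j characters of q. dp[i][j] = dp[i-1][j-1]+1 when the i-th and j-th characters match, else max(dp[i-1][j], dp[i][j-1]).
    ·  B  M  D  L  C  B  M  D
 ·  0  0  0  0  0  0  0  0  0
 M  0  0  1  1  1  1  1  1  1
 C  0  0  1  1  1  2  2  2  2
 S  0  0  1  1  1  2  2  2  2
 M  0  0  1  1  1  2  2  3  3
 D  0  0  1  2  2  2  2  3  4
dp[5][8] = 4. One LCS (by backtracking along matches): MCMD.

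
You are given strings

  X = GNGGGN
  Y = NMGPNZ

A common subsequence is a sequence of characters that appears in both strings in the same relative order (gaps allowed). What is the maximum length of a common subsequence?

3

Taking N at X[2]=Y[1], G at X[3]=Y[3], N at X[6]=Y[5] gives a common subsequence of length 3. Since dp[6][6] = 3, nothing longer is possible.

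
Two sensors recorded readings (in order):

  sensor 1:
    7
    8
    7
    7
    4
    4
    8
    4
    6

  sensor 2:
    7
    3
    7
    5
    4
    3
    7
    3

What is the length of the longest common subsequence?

Let dp[i][j] be the LCS length of the first i values of sensor 1 and the first j values of sensor 2. dp[i][j] = dp[i-1][j-1]+1 when the i-th and j-th values match, else max(dp[i-1][j], dp[i][j-1]).
    ·  7  3  7  5  4  3  7  3
 ·  0  0  0  0  0  0  0  0  0
 7  0  1  1  1  1  1  1  1  1
 8  0  1  1  1  1  1  1  1  1
 7  0  1  1  2  2  2  2  2  2
 7  0  1  1  2  2  2  2  3  3
 4  0  1  1  2  2  3  3  3  3
 4  0  1  1  2  2  3  3  3  3
 8  0  1  1  2  2  3  3  3  3
 4  0  1  1  2  2  3  3  3  3
 6  0  1  1  2  2  3  3  3  3
dp[9][8] = 3. One LCS (by backtracking along matches): 7, 7, 7.

3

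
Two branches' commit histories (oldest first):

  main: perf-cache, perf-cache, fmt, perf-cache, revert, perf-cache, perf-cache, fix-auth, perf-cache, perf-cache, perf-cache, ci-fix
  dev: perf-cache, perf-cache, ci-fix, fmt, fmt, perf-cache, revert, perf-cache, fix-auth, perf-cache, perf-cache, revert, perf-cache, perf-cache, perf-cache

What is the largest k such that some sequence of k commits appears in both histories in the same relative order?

Taking perf-cache at main[1]=dev[1] → perf-cache at main[2]=dev[2] → fmt at main[3]=dev[5] → perf-cache at main[4]=dev[6] → revert at main[5]=dev[7] → perf-cache at main[6]=dev[10] → perf-cache at main[7]=dev[11] → perf-cache at main[9]=dev[13] → perf-cache at main[10]=dev[14] → perf-cache at main[11]=dev[15] gives a common subsequence of length 10. dp[12][15] = 10 confirms this is the maximum.

10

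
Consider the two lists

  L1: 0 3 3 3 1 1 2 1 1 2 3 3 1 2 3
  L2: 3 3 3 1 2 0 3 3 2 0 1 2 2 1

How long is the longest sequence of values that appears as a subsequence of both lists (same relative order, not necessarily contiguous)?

Taking 3 (L1 #2, L2 #1); then 3 (L1 #3, L2 #2); then 3 (L1 #4, L2 #3); then 1 (L1 #6, L2 #4); then 2 (L1 #7, L2 #5); then 3 (L1 #11, L2 #7); then 3 (L1 #12, L2 #8); then 1 (L1 #13, L2 #11); then 2 (L1 #14, L2 #13) gives a common subsequence of length 9. Since dp[15][14] = 9, nothing longer is possible.

9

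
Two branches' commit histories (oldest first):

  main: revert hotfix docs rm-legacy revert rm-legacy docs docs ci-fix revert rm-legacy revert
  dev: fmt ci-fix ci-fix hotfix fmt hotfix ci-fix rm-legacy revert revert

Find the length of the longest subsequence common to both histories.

Match hotfix (main #2, dev #6), then rm-legacy (main #6, dev #8), then revert (main #10, dev #9), then revert (main #12, dev #10) — 4 commits in the same relative order in both. dp[12][10] = 4 confirms this is the maximum.

4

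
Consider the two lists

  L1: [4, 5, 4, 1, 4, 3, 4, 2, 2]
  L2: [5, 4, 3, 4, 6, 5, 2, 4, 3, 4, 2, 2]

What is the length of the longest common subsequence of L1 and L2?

7

Taking 4 at L1[1]=L2[4]; then 5 at L1[2]=L2[6]; then 4 at L1[5]=L2[8]; then 3 at L1[6]=L2[9]; then 4 at L1[7]=L2[10]; then 2 at L1[8]=L2[11]; then 2 at L1[9]=L2[12] gives a common subsequence of length 7. The LCS DP gives dp[9][12] = 7, so this is optimal.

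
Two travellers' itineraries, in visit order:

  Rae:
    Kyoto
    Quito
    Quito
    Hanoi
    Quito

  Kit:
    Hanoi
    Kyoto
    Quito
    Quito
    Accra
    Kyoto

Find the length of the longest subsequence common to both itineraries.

One common subsequence of length 3: Kyoto at Rae[1]=Kit[2] → Quito at Rae[2]=Kit[3] → Quito at Rae[3]=Kit[4]. The LCS DP gives dp[5][6] = 3, so this is optimal.

3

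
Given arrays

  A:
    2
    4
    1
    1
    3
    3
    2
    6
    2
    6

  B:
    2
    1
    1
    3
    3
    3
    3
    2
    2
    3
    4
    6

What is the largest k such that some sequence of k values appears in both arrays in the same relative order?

One common subsequence of length 8: 2 at A[1]=B[1] → 1 at A[3]=B[2] → 1 at A[4]=B[3] → 3 at A[5]=B[6] → 3 at A[6]=B[7] → 2 at A[7]=B[8] → 2 at A[9]=B[9] → 6 at A[10]=B[12]. The LCS DP gives dp[10][12] = 8, so this is optimal.

8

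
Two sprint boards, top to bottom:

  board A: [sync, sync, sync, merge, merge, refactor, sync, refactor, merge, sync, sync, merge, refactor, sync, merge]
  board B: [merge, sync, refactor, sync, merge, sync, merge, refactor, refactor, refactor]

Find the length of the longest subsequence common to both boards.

7

Pick sync (board A #1, board B #2), sync (board A #2, board B #4), sync (board A #3, board B #6), merge (board A #5, board B #7), refactor (board A #6, board B #8), refactor (board A #8, board B #9), refactor (board A #13, board B #10); all 7 tasks appear in both, in order. dp[15][10] = 7 confirms this is the maximum.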